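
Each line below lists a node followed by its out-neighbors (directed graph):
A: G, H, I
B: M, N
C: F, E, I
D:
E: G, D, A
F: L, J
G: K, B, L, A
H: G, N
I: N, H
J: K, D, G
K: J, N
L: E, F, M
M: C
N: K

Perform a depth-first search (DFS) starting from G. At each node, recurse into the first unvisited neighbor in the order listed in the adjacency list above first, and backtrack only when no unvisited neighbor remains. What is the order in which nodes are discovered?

G, K, J, D, N, B, M, C, F, L, E, A, H, I

Visit G
G → K
K → J
J → D
K → N
G → B
B → M
M → C
C → F
F → L
L → E
E → A
A → H
A → I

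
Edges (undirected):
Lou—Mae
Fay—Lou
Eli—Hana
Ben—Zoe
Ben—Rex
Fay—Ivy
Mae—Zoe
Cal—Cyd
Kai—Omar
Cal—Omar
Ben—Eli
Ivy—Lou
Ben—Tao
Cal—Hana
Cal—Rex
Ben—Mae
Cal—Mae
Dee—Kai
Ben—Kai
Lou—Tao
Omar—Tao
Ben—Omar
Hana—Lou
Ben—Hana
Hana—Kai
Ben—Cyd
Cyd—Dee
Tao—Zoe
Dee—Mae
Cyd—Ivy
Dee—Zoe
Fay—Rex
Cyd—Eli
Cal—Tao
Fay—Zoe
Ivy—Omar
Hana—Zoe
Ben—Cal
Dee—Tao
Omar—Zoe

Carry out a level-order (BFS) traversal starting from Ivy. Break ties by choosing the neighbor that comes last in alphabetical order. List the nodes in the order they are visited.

Visit Ivy; enqueue Omar, Lou, Fay, Cyd → queue [Omar, Lou, Fay, Cyd]
Visit Omar; enqueue Zoe, Tao, Kai, Cal, Ben → queue [Lou, Fay, Cyd, Zoe, Tao, Kai, Cal, Ben]
Visit Lou; enqueue Mae, Hana → queue [Fay, Cyd, Zoe, Tao, Kai, Cal, Ben, Mae, Hana]
Visit Fay; enqueue Rex → queue [Cyd, Zoe, Tao, Kai, Cal, Ben, Mae, Hana, Rex]
Visit Cyd; enqueue Eli, Dee → queue [Zoe, Tao, Kai, Cal, Ben, Mae, Hana, Rex, Eli, Dee]
Visit Zoe → queue [Tao, Kai, Cal, Ben, Mae, Hana, Rex, Eli, Dee]
Visit Tao → queue [Kai, Cal, Ben, Mae, Hana, Rex, Eli, Dee]
Visit Kai → queue [Cal, Ben, Mae, Hana, Rex, Eli, Dee]
Visit Cal → queue [Ben, Mae, Hana, Rex, Eli, Dee]
Visit Ben → queue [Mae, Hana, Rex, Eli, Dee]
Visit Mae → queue [Hana, Rex, Eli, Dee]
Visit Hana → queue [Rex, Eli, Dee]
Visit Rex → queue [Eli, Dee]
Visit Eli → queue [Dee]
Visit Dee → queue []

Ivy, Omar, Lou, Fay, Cyd, Zoe, Tao, Kai, Cal, Ben, Mae, Hana, Rex, Eli, Dee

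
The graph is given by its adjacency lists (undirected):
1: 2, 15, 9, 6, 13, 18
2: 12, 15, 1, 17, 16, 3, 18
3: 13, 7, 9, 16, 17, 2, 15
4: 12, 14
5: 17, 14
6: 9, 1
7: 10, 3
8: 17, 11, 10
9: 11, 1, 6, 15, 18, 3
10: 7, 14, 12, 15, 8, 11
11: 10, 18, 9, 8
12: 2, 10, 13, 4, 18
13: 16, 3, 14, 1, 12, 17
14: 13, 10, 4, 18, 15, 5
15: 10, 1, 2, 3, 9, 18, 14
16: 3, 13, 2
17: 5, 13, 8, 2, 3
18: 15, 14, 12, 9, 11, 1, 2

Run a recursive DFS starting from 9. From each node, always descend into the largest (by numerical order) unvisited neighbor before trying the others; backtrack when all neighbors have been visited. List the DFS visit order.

9 -> 18 -> 15 -> 14 -> 13 -> 17 -> 8 -> 11 -> 10 -> 12 -> 4 -> 2 -> 16 -> 3 -> 7 -> 1 -> 6 -> 5

Visit 9
9 → 18
18 → 15
15 → 14
14 → 13
13 → 17
17 → 8
8 → 11
11 → 10
10 → 12
12 → 4
12 → 2
2 → 16
16 → 3
3 → 7
2 → 1
1 → 6
17 → 5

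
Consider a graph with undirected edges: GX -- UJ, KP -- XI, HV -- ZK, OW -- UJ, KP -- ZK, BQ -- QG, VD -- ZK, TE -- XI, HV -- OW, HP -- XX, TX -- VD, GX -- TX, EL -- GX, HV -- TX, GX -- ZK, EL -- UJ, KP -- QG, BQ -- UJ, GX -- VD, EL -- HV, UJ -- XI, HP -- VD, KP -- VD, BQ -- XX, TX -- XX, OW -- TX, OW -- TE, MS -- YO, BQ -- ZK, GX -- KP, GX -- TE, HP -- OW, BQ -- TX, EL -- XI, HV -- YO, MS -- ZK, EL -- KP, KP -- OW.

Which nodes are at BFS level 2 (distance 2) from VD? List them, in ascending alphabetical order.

Level 0: VD
Level 1: GX, HP, KP, TX, ZK
Level 2: BQ, EL, HV, MS, OW, QG, TE, UJ, XI, XX
Level 3: YO

BQ, EL, HV, MS, OW, QG, TE, UJ, XI, XX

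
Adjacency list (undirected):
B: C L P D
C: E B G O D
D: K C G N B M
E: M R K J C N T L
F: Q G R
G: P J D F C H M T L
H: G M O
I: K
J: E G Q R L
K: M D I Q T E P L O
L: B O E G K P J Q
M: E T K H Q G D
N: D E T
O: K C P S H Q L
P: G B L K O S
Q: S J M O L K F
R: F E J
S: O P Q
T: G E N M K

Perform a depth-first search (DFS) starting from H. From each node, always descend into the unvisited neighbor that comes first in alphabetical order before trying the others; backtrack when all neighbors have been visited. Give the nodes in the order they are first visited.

Visit H
H → G
G → C
C → B
B → D
D → K
K → E
E → J
J → L
L → O
O → P
P → S
S → Q
Q → F
F → R
Q → M
M → T
T → N
K → I

H -> G -> C -> B -> D -> K -> E -> J -> L -> O -> P -> S -> Q -> F -> R -> M -> T -> N -> I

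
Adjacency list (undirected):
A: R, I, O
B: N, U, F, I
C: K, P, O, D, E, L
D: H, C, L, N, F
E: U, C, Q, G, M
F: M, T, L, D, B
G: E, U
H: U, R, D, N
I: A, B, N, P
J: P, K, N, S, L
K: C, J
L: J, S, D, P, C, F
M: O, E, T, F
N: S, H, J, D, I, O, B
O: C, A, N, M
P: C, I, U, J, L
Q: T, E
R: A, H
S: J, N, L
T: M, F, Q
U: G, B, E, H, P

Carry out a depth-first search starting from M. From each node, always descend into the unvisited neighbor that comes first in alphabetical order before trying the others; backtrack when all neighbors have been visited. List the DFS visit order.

Visit M
M → E
E → C
C → D
D → F
F → B
B → I
I → A
A → O
O → N
N → H
H → R
H → U
U → G
U → P
P → J
J → K
J → L
L → S
F → T
T → Q

M → E → C → D → F → B → I → A → O → N → H → R → U → G → P → J → K → L → S → T → Q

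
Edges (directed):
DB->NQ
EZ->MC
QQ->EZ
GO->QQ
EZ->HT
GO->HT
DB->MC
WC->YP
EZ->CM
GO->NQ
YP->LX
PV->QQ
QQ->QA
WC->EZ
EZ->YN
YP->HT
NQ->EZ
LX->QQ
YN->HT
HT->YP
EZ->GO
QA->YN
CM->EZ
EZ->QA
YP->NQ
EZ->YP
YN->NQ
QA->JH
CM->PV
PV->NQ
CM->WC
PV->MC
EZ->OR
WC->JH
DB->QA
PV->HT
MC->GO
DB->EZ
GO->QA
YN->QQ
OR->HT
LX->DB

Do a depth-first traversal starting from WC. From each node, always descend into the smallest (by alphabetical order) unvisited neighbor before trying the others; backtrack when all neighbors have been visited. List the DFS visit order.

Visit WC
WC → EZ
EZ → CM
CM → PV
PV → HT
HT → YP
YP → LX
LX → DB
DB → MC
MC → GO
GO → NQ
GO → QA
QA → JH
QA → YN
YN → QQ
EZ → OR

WC, EZ, CM, PV, HT, YP, LX, DB, MC, GO, NQ, QA, JH, YN, QQ, OR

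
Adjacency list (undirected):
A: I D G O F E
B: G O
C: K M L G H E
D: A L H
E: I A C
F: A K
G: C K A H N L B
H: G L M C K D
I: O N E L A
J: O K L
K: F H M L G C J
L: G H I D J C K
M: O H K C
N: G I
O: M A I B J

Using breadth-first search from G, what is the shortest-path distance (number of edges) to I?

2

Level 0: G
Level 1: A, B, C, H, K, L, N
Level 2: D, E, F, I, J, M, O
I first appears at level 2.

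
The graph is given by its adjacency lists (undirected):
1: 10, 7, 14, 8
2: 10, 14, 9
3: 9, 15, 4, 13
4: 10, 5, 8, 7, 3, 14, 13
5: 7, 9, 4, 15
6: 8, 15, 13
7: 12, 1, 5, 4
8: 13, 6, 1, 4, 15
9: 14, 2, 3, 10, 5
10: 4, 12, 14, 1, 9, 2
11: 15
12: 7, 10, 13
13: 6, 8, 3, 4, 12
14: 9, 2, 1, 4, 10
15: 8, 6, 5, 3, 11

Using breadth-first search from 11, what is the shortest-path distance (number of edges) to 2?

Level 0: 11
Level 1: 15
Level 2: 3, 5, 6, 8
Level 3: 1, 4, 7, 9, 13
Level 4: 2, 10, 12, 14
2 first appears at level 4.

4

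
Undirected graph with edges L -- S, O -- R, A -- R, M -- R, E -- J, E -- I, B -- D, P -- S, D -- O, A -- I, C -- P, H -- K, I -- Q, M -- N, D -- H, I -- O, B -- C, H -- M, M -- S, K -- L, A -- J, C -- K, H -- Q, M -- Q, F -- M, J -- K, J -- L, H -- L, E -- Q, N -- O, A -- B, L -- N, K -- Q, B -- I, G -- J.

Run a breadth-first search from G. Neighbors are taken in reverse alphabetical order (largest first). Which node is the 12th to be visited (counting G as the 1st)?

Visit G; enqueue J → queue [J]
Visit J; enqueue L, K, E, A → queue [L, K, E, A]
Visit L; enqueue S, N, H → queue [K, E, A, S, N, H]
Visit K; enqueue Q, C → queue [E, A, S, N, H, Q, C]
Visit E; enqueue I → queue [A, S, N, H, Q, C, I]
Visit A; enqueue R, B → queue [S, N, H, Q, C, I, R, B]
Visit S; enqueue P, M → queue [N, H, Q, C, I, R, B, P, M]
Visit N; enqueue O → queue [H, Q, C, I, R, B, P, M, O]
Visit H; enqueue D → queue [Q, C, I, R, B, P, M, O, D]
Visit Q → queue [C, I, R, B, P, M, O, D]
Visit C → queue [I, R, B, P, M, O, D]
Visit I → queue [R, B, P, M, O, D]
Visit R → queue [B, P, M, O, D]
Visit B → queue [P, M, O, D]
Visit P → queue [M, O, D]
Visit M; enqueue F → queue [O, D, F]
Visit O → queue [D, F]
Visit D → queue [F]
Visit F → queue []

Visit order: G, J, L, K, E, A, S, N, H, Q, C, I, R, B, P, M, O, D, F

I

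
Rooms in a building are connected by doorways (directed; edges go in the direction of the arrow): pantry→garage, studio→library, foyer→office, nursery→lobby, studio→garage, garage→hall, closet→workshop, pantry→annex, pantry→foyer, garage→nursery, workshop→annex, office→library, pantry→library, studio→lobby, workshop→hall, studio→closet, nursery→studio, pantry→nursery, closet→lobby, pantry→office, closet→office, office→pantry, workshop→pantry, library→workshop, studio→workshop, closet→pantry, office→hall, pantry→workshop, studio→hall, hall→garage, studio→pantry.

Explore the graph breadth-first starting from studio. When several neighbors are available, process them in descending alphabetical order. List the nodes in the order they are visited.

Visit studio; enqueue workshop, pantry, lobby, library, hall, garage, closet → queue [workshop, pantry, lobby, library, hall, garage, closet]
Visit workshop; enqueue annex → queue [pantry, lobby, library, hall, garage, closet, annex]
Visit pantry; enqueue office, nursery, foyer → queue [lobby, library, hall, garage, closet, annex, office, nursery, foyer]
Visit lobby → queue [library, hall, garage, closet, annex, office, nursery, foyer]
Visit library → queue [hall, garage, closet, annex, office, nursery, foyer]
Visit hall → queue [garage, closet, annex, office, nursery, foyer]
Visit garage → queue [closet, annex, office, nursery, foyer]
Visit closet → queue [annex, office, nursery, foyer]
Visit annex → queue [office, nursery, foyer]
Visit office → queue [nursery, foyer]
Visit nursery → queue [foyer]
Visit foyer → queue []

studio → workshop → pantry → lobby → library → hall → garage → closet → annex → office → nursery → foyer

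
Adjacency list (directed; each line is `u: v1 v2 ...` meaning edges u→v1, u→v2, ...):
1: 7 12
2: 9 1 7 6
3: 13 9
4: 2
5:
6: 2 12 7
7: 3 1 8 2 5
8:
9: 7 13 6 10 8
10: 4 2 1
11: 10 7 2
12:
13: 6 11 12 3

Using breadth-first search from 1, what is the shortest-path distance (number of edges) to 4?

Level 0: 1
Level 1: 7, 12
Level 2: 2, 3, 5, 8
Level 3: 6, 9, 13
Level 4: 10, 11
Level 5: 4
4 first appears at level 5.

5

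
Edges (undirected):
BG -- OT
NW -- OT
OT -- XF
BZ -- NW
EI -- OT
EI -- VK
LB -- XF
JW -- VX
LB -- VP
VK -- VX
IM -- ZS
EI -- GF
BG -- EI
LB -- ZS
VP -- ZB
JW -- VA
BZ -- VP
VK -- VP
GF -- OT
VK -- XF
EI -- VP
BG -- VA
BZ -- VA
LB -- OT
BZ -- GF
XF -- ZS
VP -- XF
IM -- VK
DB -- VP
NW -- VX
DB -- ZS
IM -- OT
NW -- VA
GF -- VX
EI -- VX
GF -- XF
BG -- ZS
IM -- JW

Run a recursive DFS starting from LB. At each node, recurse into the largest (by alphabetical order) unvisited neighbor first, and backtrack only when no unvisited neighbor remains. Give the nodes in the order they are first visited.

LB -> ZS -> XF -> VP -> ZB -> VK -> VX -> NW -> VA -> JW -> IM -> OT -> GF -> EI -> BG -> BZ -> DB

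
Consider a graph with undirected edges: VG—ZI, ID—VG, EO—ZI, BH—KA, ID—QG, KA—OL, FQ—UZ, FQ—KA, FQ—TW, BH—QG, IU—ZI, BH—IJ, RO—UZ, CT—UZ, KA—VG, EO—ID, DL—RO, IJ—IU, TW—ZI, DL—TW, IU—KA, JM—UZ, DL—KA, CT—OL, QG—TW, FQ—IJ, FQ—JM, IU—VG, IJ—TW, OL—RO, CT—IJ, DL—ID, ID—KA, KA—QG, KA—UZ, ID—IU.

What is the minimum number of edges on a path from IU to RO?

3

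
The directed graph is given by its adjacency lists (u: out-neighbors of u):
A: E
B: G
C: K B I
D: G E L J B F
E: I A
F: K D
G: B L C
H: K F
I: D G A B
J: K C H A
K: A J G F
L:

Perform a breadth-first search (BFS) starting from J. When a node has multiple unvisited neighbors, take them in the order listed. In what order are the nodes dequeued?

J → K → C → H → A → G → F → B → I → E → L → D

Visit J; enqueue K, C, H, A → queue [K, C, H, A]
Visit K; enqueue G, F → queue [C, H, A, G, F]
Visit C; enqueue B, I → queue [H, A, G, F, B, I]
Visit H → queue [A, G, F, B, I]
Visit A; enqueue E → queue [G, F, B, I, E]
Visit G; enqueue L → queue [F, B, I, E, L]
Visit F; enqueue D → queue [B, I, E, L, D]
Visit B → queue [I, E, L, D]
Visit I → queue [E, L, D]
Visit E → queue [L, D]
Visit L → queue [D]
Visit D → queue []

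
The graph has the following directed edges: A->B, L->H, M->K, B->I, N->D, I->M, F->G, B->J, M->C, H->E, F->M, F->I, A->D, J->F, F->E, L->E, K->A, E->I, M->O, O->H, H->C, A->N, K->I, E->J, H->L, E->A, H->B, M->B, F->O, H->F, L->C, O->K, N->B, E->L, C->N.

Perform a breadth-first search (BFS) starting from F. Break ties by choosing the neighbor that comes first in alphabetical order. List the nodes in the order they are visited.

Visit F; enqueue E, G, I, M, O → queue [E, G, I, M, O]
Visit E; enqueue A, J, L → queue [G, I, M, O, A, J, L]
Visit G → queue [I, M, O, A, J, L]
Visit I → queue [M, O, A, J, L]
Visit M; enqueue B, C, K → queue [O, A, J, L, B, C, K]
Visit O; enqueue H → queue [A, J, L, B, C, K, H]
Visit A; enqueue D, N → queue [J, L, B, C, K, H, D, N]
Visit J → queue [L, B, C, K, H, D, N]
Visit L → queue [B, C, K, H, D, N]
Visit B → queue [C, K, H, D, N]
Visit C → queue [K, H, D, N]
Visit K → queue [H, D, N]
Visit H → queue [D, N]
Visit D → queue [N]
Visit N → queue []

F, E, G, I, M, O, A, J, L, B, C, K, H, D, N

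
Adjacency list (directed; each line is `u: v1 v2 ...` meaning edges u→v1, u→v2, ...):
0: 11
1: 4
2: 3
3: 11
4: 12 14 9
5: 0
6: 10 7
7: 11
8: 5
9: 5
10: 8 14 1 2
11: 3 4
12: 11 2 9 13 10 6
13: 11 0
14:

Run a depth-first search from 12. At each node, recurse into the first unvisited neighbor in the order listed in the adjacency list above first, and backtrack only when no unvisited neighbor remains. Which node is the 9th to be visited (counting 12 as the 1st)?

2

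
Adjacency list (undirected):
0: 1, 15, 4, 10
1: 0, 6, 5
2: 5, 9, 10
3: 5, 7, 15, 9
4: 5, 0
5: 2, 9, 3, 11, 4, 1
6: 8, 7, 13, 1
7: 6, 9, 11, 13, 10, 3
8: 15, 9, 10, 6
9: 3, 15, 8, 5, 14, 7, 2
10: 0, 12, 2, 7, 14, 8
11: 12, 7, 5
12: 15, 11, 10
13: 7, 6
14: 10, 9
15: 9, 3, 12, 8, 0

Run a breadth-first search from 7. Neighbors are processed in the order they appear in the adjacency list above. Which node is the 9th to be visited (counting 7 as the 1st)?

Visit 7; enqueue 6, 9, 11, 13, 10, 3 → queue [6, 9, 11, 13, 10, 3]
Visit 6; enqueue 8, 1 → queue [9, 11, 13, 10, 3, 8, 1]
Visit 9; enqueue 15, 5, 14, 2 → queue [11, 13, 10, 3, 8, 1, 15, 5, 14, 2]
Visit 11; enqueue 12 → queue [13, 10, 3, 8, 1, 15, 5, 14, 2, 12]
Visit 13 → queue [10, 3, 8, 1, 15, 5, 14, 2, 12]
Visit 10; enqueue 0 → queue [3, 8, 1, 15, 5, 14, 2, 12, 0]
Visit 3 → queue [8, 1, 15, 5, 14, 2, 12, 0]
Visit 8 → queue [1, 15, 5, 14, 2, 12, 0]
Visit 1 → queue [15, 5, 14, 2, 12, 0]
Visit 15 → queue [5, 14, 2, 12, 0]
Visit 5; enqueue 4 → queue [14, 2, 12, 0, 4]
Visit 14 → queue [2, 12, 0, 4]
Visit 2 → queue [12, 0, 4]
Visit 12 → queue [0, 4]
Visit 0 → queue [4]
Visit 4 → queue []

Visit order: 7, 6, 9, 11, 13, 10, 3, 8, 1, 15, 5, 14, 2, 12, 0, 4

1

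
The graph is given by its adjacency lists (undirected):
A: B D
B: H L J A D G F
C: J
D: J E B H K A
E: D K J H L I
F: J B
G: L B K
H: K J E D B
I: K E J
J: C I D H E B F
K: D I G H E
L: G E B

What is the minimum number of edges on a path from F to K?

3

Level 0: F
Level 1: B, J
Level 2: A, C, D, E, G, H, I, L
Level 3: K
K first appears at level 3.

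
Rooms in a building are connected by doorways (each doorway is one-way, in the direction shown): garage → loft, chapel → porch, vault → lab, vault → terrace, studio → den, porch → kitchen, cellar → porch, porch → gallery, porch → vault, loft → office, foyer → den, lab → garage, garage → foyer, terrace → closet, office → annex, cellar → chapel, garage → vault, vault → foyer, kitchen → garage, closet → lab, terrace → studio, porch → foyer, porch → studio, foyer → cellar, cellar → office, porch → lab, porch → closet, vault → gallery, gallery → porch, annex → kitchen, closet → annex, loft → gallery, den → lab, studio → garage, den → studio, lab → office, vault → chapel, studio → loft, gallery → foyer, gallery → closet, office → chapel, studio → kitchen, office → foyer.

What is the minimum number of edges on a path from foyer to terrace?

4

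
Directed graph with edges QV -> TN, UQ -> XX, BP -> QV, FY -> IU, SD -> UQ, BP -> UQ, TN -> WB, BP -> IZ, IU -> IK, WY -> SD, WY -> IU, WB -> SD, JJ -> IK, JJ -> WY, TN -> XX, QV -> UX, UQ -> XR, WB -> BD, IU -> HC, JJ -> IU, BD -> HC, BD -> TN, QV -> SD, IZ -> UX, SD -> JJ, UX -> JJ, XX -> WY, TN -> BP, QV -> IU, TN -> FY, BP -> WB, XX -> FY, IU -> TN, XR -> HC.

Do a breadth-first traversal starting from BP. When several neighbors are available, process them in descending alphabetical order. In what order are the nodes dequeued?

Visit BP; enqueue WB, UQ, QV, IZ → queue [WB, UQ, QV, IZ]
Visit WB; enqueue SD, BD → queue [UQ, QV, IZ, SD, BD]
Visit UQ; enqueue XX, XR → queue [QV, IZ, SD, BD, XX, XR]
Visit QV; enqueue UX, TN, IU → queue [IZ, SD, BD, XX, XR, UX, TN, IU]
Visit IZ → queue [SD, BD, XX, XR, UX, TN, IU]
Visit SD; enqueue JJ → queue [BD, XX, XR, UX, TN, IU, JJ]
Visit BD; enqueue HC → queue [XX, XR, UX, TN, IU, JJ, HC]
Visit XX; enqueue WY, FY → queue [XR, UX, TN, IU, JJ, HC, WY, FY]
Visit XR → queue [UX, TN, IU, JJ, HC, WY, FY]
Visit UX → queue [TN, IU, JJ, HC, WY, FY]
Visit TN → queue [IU, JJ, HC, WY, FY]
Visit IU; enqueue IK → queue [JJ, HC, WY, FY, IK]
Visit JJ → queue [HC, WY, FY, IK]
Visit HC → queue [WY, FY, IK]
Visit WY → queue [FY, IK]
Visit FY → queue [IK]
Visit IK → queue []

BP -> WB -> UQ -> QV -> IZ -> SD -> BD -> XX -> XR -> UX -> TN -> IU -> JJ -> HC -> WY -> FY -> IK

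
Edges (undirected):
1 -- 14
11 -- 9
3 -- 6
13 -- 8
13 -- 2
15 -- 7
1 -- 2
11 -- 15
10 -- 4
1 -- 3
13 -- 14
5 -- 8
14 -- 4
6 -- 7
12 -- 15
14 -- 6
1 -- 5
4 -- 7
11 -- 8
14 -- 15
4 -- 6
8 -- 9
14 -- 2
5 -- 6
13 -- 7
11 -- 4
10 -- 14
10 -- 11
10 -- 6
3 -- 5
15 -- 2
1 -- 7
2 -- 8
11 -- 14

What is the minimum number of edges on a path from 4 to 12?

Level 0: 4
Level 1: 6, 7, 10, 11, 14
Level 2: 1, 2, 3, 5, 8, 9, 13, 15
Level 3: 12
12 first appears at level 3.

3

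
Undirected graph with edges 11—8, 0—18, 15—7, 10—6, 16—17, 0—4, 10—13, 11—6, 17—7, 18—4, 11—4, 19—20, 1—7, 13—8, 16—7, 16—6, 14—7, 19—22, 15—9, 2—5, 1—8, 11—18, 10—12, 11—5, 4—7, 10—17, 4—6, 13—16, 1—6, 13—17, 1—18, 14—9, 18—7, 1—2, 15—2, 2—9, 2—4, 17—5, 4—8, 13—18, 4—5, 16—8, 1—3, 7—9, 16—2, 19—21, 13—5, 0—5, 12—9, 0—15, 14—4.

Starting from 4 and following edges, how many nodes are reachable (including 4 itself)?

BFS from 4 visits: 4, 18, 14, 11, 8, 7, 6, 5, 2, 0, 13, 1, 9, 16, 17, 15, 10, 3, 12
Reachable nodes: 19 of 23 total.

19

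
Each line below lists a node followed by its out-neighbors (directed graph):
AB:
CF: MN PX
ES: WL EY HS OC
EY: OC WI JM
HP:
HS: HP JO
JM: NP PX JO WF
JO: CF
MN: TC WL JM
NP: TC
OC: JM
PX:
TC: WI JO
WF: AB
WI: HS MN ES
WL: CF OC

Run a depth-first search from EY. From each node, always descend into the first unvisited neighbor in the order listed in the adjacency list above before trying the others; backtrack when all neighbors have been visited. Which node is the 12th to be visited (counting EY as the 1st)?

Visit EY
EY → OC
OC → JM
JM → NP
NP → TC
TC → WI
WI → HS
HS → HP
HS → JO
JO → CF
CF → MN
MN → WL
CF → PX
WI → ES
JM → WF
WF → AB

Visit order: EY, OC, JM, NP, TC, WI, HS, HP, JO, CF, MN, WL, PX, ES, WF, AB

WL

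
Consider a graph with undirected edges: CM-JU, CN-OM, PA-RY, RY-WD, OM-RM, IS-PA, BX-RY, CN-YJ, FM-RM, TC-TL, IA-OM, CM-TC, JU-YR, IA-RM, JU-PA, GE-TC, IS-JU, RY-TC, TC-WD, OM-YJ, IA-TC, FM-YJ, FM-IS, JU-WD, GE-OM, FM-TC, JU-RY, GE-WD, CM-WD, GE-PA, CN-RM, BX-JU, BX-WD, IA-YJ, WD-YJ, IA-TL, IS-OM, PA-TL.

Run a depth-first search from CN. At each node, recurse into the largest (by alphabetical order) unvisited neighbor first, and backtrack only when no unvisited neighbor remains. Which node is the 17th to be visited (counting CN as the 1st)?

Visit CN
CN → YJ
YJ → WD
WD → TC
TC → TL
TL → PA
PA → RY
RY → JU
JU → YR
JU → IS
IS → OM
OM → RM
RM → IA
RM → FM
OM → GE
JU → CM
JU → BX

Visit order: CN, YJ, WD, TC, TL, PA, RY, JU, YR, IS, OM, RM, IA, FM, GE, CM, BX

BX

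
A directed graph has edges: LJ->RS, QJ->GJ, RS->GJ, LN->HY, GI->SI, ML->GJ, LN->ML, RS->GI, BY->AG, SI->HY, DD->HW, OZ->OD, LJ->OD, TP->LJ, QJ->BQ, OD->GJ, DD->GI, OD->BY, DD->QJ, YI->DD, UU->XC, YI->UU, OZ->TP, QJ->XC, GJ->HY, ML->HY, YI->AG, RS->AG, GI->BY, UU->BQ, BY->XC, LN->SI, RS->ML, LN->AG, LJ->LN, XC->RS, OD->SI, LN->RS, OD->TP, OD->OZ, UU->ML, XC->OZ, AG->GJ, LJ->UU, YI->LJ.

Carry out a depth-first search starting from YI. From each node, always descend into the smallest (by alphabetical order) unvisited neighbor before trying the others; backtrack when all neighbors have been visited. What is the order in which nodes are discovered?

Visit YI
YI → AG
AG → GJ
GJ → HY
YI → DD
DD → GI
GI → BY
BY → XC
XC → OZ
OZ → OD
OD → SI
OD → TP
TP → LJ
LJ → LN
LN → ML
LN → RS
LJ → UU
UU → BQ
DD → HW
DD → QJ

YI → AG → GJ → HY → DD → GI → BY → XC → OZ → OD → SI → TP → LJ → LN → ML → RS → UU → BQ → HW → QJ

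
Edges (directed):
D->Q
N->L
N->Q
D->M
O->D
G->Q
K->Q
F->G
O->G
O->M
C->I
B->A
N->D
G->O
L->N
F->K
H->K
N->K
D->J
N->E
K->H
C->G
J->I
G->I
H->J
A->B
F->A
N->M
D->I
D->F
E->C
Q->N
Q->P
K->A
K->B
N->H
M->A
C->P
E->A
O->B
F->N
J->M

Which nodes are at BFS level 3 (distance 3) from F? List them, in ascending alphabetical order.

C, J, P

Level 0: F
Level 1: A, G, K, N
Level 2: B, D, E, H, I, L, M, O, Q
Level 3: C, J, P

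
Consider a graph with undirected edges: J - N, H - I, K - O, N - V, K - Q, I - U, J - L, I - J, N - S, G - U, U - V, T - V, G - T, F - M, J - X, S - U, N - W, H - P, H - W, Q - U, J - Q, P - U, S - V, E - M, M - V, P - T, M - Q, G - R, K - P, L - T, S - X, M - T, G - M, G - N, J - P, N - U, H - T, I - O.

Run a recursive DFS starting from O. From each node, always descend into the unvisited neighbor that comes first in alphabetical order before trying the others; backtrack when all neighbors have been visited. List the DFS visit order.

O → I → H → P → J → L → T → G → M → E → F → Q → K → U → N → S → V → X → W → R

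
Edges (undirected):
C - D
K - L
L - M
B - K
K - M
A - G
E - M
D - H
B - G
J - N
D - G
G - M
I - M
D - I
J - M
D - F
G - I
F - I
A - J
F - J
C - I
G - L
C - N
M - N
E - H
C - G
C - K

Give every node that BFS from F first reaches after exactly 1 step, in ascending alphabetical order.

Level 0: F
Level 1: D, I, J
Level 2: A, C, G, H, M, N
Level 3: B, E, K, L

D, I, J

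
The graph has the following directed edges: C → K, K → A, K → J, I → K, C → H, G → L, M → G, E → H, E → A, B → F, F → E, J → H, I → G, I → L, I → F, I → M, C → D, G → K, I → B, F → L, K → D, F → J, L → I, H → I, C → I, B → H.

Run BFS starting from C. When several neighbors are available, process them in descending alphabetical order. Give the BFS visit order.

C K I H D J A M L G F B E

Visit C; enqueue K, I, H, D → queue [K, I, H, D]
Visit K; enqueue J, A → queue [I, H, D, J, A]
Visit I; enqueue M, L, G, F, B → queue [H, D, J, A, M, L, G, F, B]
Visit H → queue [D, J, A, M, L, G, F, B]
Visit D → queue [J, A, M, L, G, F, B]
Visit J → queue [A, M, L, G, F, B]
Visit A → queue [M, L, G, F, B]
Visit M → queue [L, G, F, B]
Visit L → queue [G, F, B]
Visit G → queue [F, B]
Visit F; enqueue E → queue [B, E]
Visit B → queue [E]
Visit E → queue []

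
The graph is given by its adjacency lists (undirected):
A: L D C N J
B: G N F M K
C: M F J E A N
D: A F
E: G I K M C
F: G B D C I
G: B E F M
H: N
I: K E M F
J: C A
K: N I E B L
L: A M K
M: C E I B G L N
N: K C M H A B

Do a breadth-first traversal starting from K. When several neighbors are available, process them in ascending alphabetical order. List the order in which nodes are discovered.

K, B, E, I, L, N, F, G, M, C, A, H, D, J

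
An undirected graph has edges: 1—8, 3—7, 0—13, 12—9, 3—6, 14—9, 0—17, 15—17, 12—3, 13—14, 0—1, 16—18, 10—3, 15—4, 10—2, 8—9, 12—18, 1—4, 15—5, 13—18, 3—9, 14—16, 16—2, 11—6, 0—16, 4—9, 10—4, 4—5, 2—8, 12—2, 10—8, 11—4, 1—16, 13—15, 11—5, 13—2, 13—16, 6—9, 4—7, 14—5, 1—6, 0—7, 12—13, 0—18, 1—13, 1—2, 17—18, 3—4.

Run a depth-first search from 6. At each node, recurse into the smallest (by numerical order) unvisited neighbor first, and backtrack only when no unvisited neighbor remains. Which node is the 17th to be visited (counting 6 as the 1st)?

Visit 6
6 → 1
1 → 0
0 → 7
7 → 3
3 → 4
4 → 5
5 → 11
5 → 14
14 → 9
9 → 8
8 → 2
2 → 10
2 → 12
12 → 13
13 → 15
15 → 17
17 → 18
18 → 16

Visit order: 6, 1, 0, 7, 3, 4, 5, 11, 14, 9, 8, 2, 10, 12, 13, 15, 17, 18, 16

17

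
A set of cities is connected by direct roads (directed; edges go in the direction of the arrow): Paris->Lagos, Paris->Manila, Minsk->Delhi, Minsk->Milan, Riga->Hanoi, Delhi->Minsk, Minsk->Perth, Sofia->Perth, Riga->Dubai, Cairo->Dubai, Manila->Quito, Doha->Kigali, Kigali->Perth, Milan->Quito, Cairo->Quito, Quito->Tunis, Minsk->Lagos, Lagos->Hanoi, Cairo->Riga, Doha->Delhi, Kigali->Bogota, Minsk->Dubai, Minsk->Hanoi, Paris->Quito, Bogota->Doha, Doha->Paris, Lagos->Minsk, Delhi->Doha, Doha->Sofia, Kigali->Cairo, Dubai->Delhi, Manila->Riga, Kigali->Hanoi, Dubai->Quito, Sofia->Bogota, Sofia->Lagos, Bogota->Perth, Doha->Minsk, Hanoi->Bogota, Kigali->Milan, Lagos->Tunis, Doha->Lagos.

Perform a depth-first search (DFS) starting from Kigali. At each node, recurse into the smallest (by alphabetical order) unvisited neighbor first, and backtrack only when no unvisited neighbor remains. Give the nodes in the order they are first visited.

Kigali, Bogota, Doha, Delhi, Minsk, Dubai, Quito, Tunis, Hanoi, Lagos, Milan, Perth, Paris, Manila, Riga, Sofia, Cairo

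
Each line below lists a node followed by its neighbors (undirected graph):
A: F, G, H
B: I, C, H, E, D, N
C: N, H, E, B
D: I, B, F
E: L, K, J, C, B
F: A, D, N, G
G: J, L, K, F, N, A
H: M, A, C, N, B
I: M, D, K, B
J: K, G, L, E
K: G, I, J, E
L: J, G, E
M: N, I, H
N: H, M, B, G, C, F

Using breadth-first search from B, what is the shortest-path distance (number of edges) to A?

2

Level 0: B
Level 1: C, D, E, H, I, N
Level 2: A, F, G, J, K, L, M
A first appears at level 2.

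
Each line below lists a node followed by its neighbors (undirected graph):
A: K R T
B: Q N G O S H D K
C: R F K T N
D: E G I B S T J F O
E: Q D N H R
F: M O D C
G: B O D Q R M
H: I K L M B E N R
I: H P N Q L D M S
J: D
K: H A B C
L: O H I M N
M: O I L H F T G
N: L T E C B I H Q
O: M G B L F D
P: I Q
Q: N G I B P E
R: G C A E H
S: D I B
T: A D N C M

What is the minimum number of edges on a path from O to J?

Level 0: O
Level 1: B, D, F, G, L, M
Level 2: C, E, H, I, J, K, N, Q, R, S, T
Level 3: A, P
J first appears at level 2.

2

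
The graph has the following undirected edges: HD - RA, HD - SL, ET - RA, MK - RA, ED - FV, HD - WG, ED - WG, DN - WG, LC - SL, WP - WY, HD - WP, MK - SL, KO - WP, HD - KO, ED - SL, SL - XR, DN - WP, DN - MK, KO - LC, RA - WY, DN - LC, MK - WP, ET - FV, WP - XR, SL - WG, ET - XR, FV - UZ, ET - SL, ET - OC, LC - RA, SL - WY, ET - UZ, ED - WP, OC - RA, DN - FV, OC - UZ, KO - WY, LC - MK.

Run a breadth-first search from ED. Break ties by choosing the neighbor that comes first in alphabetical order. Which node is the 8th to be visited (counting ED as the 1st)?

UZ

Visit ED; enqueue FV, SL, WG, WP → queue [FV, SL, WG, WP]
Visit FV; enqueue DN, ET, UZ → queue [SL, WG, WP, DN, ET, UZ]
Visit SL; enqueue HD, LC, MK, WY, XR → queue [WG, WP, DN, ET, UZ, HD, LC, MK, WY, XR]
Visit WG → queue [WP, DN, ET, UZ, HD, LC, MK, WY, XR]
Visit WP; enqueue KO → queue [DN, ET, UZ, HD, LC, MK, WY, XR, KO]
Visit DN → queue [ET, UZ, HD, LC, MK, WY, XR, KO]
Visit ET; enqueue OC, RA → queue [UZ, HD, LC, MK, WY, XR, KO, OC, RA]
Visit UZ → queue [HD, LC, MK, WY, XR, KO, OC, RA]
Visit HD → queue [LC, MK, WY, XR, KO, OC, RA]
Visit LC → queue [MK, WY, XR, KO, OC, RA]
Visit MK → queue [WY, XR, KO, OC, RA]
Visit WY → queue [XR, KO, OC, RA]
Visit XR → queue [KO, OC, RA]
Visit KO → queue [OC, RA]
Visit OC → queue [RA]
Visit RA → queue []

Visit order: ED, FV, SL, WG, WP, DN, ET, UZ, HD, LC, MK, WY, XR, KO, OC, RA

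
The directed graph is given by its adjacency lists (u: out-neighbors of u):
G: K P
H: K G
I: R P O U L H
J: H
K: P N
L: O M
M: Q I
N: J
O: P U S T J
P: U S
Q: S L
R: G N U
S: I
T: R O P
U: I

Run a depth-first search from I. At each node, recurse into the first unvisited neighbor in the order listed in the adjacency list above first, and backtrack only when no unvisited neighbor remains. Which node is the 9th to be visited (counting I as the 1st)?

J

Visit I
I → R
R → G
G → K
K → P
P → U
P → S
K → N
N → J
J → H
I → O
O → T
I → L
L → M
M → Q

Visit order: I, R, G, K, P, U, S, N, J, H, O, T, L, M, Q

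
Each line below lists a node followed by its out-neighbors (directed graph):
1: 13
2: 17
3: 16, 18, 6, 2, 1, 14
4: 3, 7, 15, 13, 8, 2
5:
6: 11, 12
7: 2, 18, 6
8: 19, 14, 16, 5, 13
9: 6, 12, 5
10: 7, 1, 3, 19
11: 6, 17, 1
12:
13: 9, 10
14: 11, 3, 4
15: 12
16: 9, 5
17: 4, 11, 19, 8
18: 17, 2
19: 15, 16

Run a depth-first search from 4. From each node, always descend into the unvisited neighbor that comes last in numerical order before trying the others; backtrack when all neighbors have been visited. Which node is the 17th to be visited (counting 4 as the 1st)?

Visit 4
4 → 15
15 → 12
4 → 13
13 → 10
10 → 19
19 → 16
16 → 9
9 → 6
6 → 11
11 → 17
17 → 8
8 → 14
14 → 3
3 → 18
18 → 2
3 → 1
8 → 5
10 → 7

Visit order: 4, 15, 12, 13, 10, 19, 16, 9, 6, 11, 17, 8, 14, 3, 18, 2, 1, 5, 7

1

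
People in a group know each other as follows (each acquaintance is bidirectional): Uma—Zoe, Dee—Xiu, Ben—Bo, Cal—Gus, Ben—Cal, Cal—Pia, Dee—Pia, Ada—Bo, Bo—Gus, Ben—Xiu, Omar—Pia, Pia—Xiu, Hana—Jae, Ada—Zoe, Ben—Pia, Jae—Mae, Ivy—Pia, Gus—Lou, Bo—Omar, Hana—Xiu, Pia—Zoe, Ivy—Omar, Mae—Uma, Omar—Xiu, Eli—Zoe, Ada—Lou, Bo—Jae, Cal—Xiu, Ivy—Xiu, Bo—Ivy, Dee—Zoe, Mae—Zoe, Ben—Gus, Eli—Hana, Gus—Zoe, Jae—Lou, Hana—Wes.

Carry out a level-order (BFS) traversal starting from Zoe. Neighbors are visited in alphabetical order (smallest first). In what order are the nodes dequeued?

Visit Zoe; enqueue Ada, Dee, Eli, Gus, Mae, Pia, Uma → queue [Ada, Dee, Eli, Gus, Mae, Pia, Uma]
Visit Ada; enqueue Bo, Lou → queue [Dee, Eli, Gus, Mae, Pia, Uma, Bo, Lou]
Visit Dee; enqueue Xiu → queue [Eli, Gus, Mae, Pia, Uma, Bo, Lou, Xiu]
Visit Eli; enqueue Hana → queue [Gus, Mae, Pia, Uma, Bo, Lou, Xiu, Hana]
Visit Gus; enqueue Ben, Cal → queue [Mae, Pia, Uma, Bo, Lou, Xiu, Hana, Ben, Cal]
Visit Mae; enqueue Jae → queue [Pia, Uma, Bo, Lou, Xiu, Hana, Ben, Cal, Jae]
Visit Pia; enqueue Ivy, Omar → queue [Uma, Bo, Lou, Xiu, Hana, Ben, Cal, Jae, Ivy, Omar]
Visit Uma → queue [Bo, Lou, Xiu, Hana, Ben, Cal, Jae, Ivy, Omar]
Visit Bo → queue [Lou, Xiu, Hana, Ben, Cal, Jae, Ivy, Omar]
Visit Lou → queue [Xiu, Hana, Ben, Cal, Jae, Ivy, Omar]
Visit Xiu → queue [Hana, Ben, Cal, Jae, Ivy, Omar]
Visit Hana; enqueue Wes → queue [Ben, Cal, Jae, Ivy, Omar, Wes]
Visit Ben → queue [Cal, Jae, Ivy, Omar, Wes]
Visit Cal → queue [Jae, Ivy, Omar, Wes]
Visit Jae → queue [Ivy, Omar, Wes]
Visit Ivy → queue [Omar, Wes]
Visit Omar → queue [Wes]
Visit Wes → queue []

Zoe, Ada, Dee, Eli, Gus, Mae, Pia, Uma, Bo, Lou, Xiu, Hana, Ben, Cal, Jae, Ivy, Omar, Wes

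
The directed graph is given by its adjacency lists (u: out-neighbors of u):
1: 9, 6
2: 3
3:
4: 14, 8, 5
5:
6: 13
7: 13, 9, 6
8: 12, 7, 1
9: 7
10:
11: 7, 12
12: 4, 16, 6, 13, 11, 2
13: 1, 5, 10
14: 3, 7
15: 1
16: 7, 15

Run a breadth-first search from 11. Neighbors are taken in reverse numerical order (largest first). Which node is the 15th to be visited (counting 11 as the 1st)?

Visit 11; enqueue 12, 7 → queue [12, 7]
Visit 12; enqueue 16, 13, 6, 4, 2 → queue [7, 16, 13, 6, 4, 2]
Visit 7; enqueue 9 → queue [16, 13, 6, 4, 2, 9]
Visit 16; enqueue 15 → queue [13, 6, 4, 2, 9, 15]
Visit 13; enqueue 10, 5, 1 → queue [6, 4, 2, 9, 15, 10, 5, 1]
Visit 6 → queue [4, 2, 9, 15, 10, 5, 1]
Visit 4; enqueue 14, 8 → queue [2, 9, 15, 10, 5, 1, 14, 8]
Visit 2; enqueue 3 → queue [9, 15, 10, 5, 1, 14, 8, 3]
Visit 9 → queue [15, 10, 5, 1, 14, 8, 3]
Visit 15 → queue [10, 5, 1, 14, 8, 3]
Visit 10 → queue [5, 1, 14, 8, 3]
Visit 5 → queue [1, 14, 8, 3]
Visit 1 → queue [14, 8, 3]
Visit 14 → queue [8, 3]
Visit 8 → queue [3]
Visit 3 → queue []

Visit order: 11, 12, 7, 16, 13, 6, 4, 2, 9, 15, 10, 5, 1, 14, 8, 3

8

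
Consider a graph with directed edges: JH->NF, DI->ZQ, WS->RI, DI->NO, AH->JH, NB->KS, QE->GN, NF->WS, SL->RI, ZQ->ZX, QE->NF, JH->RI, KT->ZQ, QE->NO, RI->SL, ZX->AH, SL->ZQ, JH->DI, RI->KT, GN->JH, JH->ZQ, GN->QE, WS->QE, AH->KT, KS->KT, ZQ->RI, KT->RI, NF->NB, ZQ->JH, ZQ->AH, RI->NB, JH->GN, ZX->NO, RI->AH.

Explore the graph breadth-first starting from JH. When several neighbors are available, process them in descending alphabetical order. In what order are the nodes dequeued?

JH, ZQ, RI, NF, GN, DI, ZX, AH, SL, NB, KT, WS, QE, NO, KS

Visit JH; enqueue ZQ, RI, NF, GN, DI → queue [ZQ, RI, NF, GN, DI]
Visit ZQ; enqueue ZX, AH → queue [RI, NF, GN, DI, ZX, AH]
Visit RI; enqueue SL, NB, KT → queue [NF, GN, DI, ZX, AH, SL, NB, KT]
Visit NF; enqueue WS → queue [GN, DI, ZX, AH, SL, NB, KT, WS]
Visit GN; enqueue QE → queue [DI, ZX, AH, SL, NB, KT, WS, QE]
Visit DI; enqueue NO → queue [ZX, AH, SL, NB, KT, WS, QE, NO]
Visit ZX → queue [AH, SL, NB, KT, WS, QE, NO]
Visit AH → queue [SL, NB, KT, WS, QE, NO]
Visit SL → queue [NB, KT, WS, QE, NO]
Visit NB; enqueue KS → queue [KT, WS, QE, NO, KS]
Visit KT → queue [WS, QE, NO, KS]
Visit WS → queue [QE, NO, KS]
Visit QE → queue [NO, KS]
Visit NO → queue [KS]
Visit KS → queue []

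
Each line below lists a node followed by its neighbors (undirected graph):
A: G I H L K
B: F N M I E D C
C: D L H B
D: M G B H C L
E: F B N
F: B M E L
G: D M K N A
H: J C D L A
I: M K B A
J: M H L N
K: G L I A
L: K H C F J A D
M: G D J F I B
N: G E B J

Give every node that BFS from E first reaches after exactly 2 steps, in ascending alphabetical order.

Level 0: E
Level 1: B, F, N
Level 2: C, D, G, I, J, L, M
Level 3: A, H, K

C, D, G, I, J, L, M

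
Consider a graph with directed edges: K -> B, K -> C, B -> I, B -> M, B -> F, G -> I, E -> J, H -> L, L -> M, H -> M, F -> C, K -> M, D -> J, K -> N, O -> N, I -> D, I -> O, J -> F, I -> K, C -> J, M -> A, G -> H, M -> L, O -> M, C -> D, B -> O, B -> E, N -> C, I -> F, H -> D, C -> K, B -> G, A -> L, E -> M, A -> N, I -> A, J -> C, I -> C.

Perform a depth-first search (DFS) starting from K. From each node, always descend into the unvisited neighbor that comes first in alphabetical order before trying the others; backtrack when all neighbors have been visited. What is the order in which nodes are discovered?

Visit K
K → B
B → E
E → J
J → C
C → D
J → F
E → M
M → A
A → L
A → N
B → G
G → H
G → I
I → O

K, B, E, J, C, D, F, M, A, L, N, G, H, I, O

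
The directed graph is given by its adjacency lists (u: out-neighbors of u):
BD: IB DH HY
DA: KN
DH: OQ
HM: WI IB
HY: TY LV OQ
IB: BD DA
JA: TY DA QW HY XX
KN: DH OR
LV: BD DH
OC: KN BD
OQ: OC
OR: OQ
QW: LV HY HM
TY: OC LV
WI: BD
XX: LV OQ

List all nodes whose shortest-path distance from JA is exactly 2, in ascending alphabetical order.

Level 0: JA
Level 1: DA, HY, QW, TY, XX
Level 2: HM, KN, LV, OC, OQ
Level 3: BD, DH, IB, OR, WI

HM, KN, LV, OC, OQ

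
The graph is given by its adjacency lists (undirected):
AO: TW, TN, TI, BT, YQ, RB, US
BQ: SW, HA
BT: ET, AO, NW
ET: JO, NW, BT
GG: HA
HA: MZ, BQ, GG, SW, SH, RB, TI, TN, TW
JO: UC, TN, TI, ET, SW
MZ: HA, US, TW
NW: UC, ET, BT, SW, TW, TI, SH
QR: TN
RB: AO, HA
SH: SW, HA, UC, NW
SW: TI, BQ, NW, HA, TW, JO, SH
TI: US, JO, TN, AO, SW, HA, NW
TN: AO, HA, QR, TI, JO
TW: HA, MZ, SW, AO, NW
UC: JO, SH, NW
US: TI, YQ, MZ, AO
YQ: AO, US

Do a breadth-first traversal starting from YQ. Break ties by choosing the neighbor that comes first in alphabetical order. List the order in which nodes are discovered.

Visit YQ; enqueue AO, US → queue [AO, US]
Visit AO; enqueue BT, RB, TI, TN, TW → queue [US, BT, RB, TI, TN, TW]
Visit US; enqueue MZ → queue [BT, RB, TI, TN, TW, MZ]
Visit BT; enqueue ET, NW → queue [RB, TI, TN, TW, MZ, ET, NW]
Visit RB; enqueue HA → queue [TI, TN, TW, MZ, ET, NW, HA]
Visit TI; enqueue JO, SW → queue [TN, TW, MZ, ET, NW, HA, JO, SW]
Visit TN; enqueue QR → queue [TW, MZ, ET, NW, HA, JO, SW, QR]
Visit TW → queue [MZ, ET, NW, HA, JO, SW, QR]
Visit MZ → queue [ET, NW, HA, JO, SW, QR]
Visit ET → queue [NW, HA, JO, SW, QR]
Visit NW; enqueue SH, UC → queue [HA, JO, SW, QR, SH, UC]
Visit HA; enqueue BQ, GG → queue [JO, SW, QR, SH, UC, BQ, GG]
Visit JO → queue [SW, QR, SH, UC, BQ, GG]
Visit SW → queue [QR, SH, UC, BQ, GG]
Visit QR → queue [SH, UC, BQ, GG]
Visit SH → queue [UC, BQ, GG]
Visit UC → queue [BQ, GG]
Visit BQ → queue [GG]
Visit GG → queue []

YQ → AO → US → BT → RB → TI → TN → TW → MZ → ET → NW → HA → JO → SW → QR → SH → UC → BQ → GG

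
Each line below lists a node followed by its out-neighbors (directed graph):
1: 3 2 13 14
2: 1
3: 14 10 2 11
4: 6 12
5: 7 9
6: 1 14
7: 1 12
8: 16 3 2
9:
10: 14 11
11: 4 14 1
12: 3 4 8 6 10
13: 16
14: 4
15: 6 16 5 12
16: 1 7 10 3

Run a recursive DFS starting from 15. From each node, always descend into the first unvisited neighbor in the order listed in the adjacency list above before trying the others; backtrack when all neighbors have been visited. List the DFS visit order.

Visit 15
15 → 6
6 → 1
1 → 3
3 → 14
14 → 4
4 → 12
12 → 8
8 → 16
16 → 7
16 → 10
10 → 11
8 → 2
1 → 13
15 → 5
5 → 9

15 → 6 → 1 → 3 → 14 → 4 → 12 → 8 → 16 → 7 → 10 → 11 → 2 → 13 → 5 → 9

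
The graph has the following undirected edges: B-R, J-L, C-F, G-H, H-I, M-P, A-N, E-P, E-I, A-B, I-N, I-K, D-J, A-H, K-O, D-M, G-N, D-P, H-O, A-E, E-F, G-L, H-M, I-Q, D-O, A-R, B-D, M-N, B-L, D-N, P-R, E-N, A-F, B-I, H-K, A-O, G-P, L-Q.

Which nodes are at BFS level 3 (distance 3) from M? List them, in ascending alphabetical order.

F, L, Q

Level 0: M
Level 1: D, H, N, P
Level 2: A, B, E, G, I, J, K, O, R
Level 3: F, L, Q
Level 4: C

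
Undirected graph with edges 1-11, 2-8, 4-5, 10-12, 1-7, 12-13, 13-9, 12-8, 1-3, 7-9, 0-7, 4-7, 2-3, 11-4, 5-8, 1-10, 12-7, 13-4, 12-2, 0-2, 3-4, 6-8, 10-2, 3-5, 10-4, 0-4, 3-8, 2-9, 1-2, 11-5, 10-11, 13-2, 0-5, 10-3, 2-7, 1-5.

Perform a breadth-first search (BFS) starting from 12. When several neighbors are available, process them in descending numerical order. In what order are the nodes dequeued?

12, 13, 10, 8, 7, 2, 9, 4, 11, 3, 1, 6, 5, 0

Visit 12; enqueue 13, 10, 8, 7, 2 → queue [13, 10, 8, 7, 2]
Visit 13; enqueue 9, 4 → queue [10, 8, 7, 2, 9, 4]
Visit 10; enqueue 11, 3, 1 → queue [8, 7, 2, 9, 4, 11, 3, 1]
Visit 8; enqueue 6, 5 → queue [7, 2, 9, 4, 11, 3, 1, 6, 5]
Visit 7; enqueue 0 → queue [2, 9, 4, 11, 3, 1, 6, 5, 0]
Visit 2 → queue [9, 4, 11, 3, 1, 6, 5, 0]
Visit 9 → queue [4, 11, 3, 1, 6, 5, 0]
Visit 4 → queue [11, 3, 1, 6, 5, 0]
Visit 11 → queue [3, 1, 6, 5, 0]
Visit 3 → queue [1, 6, 5, 0]
Visit 1 → queue [6, 5, 0]
Visit 6 → queue [5, 0]
Visit 5 → queue [0]
Visit 0 → queue []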